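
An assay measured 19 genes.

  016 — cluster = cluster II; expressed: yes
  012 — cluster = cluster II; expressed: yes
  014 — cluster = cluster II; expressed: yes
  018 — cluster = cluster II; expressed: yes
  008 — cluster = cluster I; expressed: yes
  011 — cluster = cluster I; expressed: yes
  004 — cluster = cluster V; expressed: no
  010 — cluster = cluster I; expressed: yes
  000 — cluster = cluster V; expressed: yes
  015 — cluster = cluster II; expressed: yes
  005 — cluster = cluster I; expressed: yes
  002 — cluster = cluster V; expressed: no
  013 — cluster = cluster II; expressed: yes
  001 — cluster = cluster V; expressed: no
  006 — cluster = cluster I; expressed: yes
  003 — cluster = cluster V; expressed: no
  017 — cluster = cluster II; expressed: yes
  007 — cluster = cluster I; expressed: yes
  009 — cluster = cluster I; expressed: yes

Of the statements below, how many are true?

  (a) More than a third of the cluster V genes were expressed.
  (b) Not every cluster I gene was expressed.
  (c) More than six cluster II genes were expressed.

1

(a) cluster V: |A| = 5, |A ∩ B| = 1; needs |A ∩ B| / |A| > 1/3 — false.
(b) cluster I: |A| = 7, |A ∩ B| = 7; needs A ⊄ B (|A ∖ B| ≥ 1) — false.
(c) cluster II: |A| = 7, |A ∩ B| = 7; needs |A ∩ B| > 6 — true.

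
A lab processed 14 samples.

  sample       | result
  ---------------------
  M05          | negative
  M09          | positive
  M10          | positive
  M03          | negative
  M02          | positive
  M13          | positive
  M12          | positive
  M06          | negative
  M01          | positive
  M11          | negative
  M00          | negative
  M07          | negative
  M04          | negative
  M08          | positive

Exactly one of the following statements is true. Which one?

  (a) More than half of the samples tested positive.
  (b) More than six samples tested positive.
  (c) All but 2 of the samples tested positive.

(b)

|A| = 14, |A ∩ B| = 7, |A ∖ B| = 7.
(a) requires |A ∩ B| > |A ∖ B|: false.
(b) requires |A ∩ B| > 6: true.
(c) requires |A ∖ B| = 2: false.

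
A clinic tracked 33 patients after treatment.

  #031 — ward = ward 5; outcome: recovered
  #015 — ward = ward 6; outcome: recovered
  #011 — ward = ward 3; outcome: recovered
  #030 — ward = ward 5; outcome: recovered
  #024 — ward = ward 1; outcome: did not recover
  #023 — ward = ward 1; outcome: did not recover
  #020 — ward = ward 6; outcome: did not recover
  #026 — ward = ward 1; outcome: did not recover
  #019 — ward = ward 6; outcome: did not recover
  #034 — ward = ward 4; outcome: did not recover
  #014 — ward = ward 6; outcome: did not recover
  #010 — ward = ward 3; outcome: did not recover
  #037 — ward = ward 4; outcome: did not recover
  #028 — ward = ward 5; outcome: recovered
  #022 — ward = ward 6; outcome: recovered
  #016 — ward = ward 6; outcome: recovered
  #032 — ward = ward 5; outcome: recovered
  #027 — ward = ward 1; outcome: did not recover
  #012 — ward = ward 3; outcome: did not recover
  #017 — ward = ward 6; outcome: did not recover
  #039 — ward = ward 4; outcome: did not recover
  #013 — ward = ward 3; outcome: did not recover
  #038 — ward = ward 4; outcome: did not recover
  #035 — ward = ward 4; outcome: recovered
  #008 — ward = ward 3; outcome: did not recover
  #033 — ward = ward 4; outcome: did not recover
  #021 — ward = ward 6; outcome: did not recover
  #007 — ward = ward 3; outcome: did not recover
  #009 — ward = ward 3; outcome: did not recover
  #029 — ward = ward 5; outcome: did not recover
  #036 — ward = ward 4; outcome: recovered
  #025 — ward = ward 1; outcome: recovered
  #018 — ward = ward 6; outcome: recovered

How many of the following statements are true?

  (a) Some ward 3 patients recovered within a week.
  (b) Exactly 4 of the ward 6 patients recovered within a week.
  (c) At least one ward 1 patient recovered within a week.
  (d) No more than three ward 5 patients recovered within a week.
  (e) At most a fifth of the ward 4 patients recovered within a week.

(a) ward 3: |A| = 7, |A ∩ B| = 1; needs A ∩ B ≠ ∅ (|A ∩ B| ≥ 1) — true.
(b) ward 6: |A| = 9, |A ∩ B| = 4; needs |A ∩ B| = 4 — true.
(c) ward 1: |A| = 5, |A ∩ B| = 1; needs A ∩ B ≠ ∅ (|A ∩ B| ≥ 1) — true.
(d) ward 5: |A| = 5, |A ∩ B| = 4; needs |A ∩ B| ≤ 3 — false.
(e) ward 4: |A| = 7, |A ∩ B| = 2; needs |A ∩ B| / |A| ≤ 1/5 — false.

3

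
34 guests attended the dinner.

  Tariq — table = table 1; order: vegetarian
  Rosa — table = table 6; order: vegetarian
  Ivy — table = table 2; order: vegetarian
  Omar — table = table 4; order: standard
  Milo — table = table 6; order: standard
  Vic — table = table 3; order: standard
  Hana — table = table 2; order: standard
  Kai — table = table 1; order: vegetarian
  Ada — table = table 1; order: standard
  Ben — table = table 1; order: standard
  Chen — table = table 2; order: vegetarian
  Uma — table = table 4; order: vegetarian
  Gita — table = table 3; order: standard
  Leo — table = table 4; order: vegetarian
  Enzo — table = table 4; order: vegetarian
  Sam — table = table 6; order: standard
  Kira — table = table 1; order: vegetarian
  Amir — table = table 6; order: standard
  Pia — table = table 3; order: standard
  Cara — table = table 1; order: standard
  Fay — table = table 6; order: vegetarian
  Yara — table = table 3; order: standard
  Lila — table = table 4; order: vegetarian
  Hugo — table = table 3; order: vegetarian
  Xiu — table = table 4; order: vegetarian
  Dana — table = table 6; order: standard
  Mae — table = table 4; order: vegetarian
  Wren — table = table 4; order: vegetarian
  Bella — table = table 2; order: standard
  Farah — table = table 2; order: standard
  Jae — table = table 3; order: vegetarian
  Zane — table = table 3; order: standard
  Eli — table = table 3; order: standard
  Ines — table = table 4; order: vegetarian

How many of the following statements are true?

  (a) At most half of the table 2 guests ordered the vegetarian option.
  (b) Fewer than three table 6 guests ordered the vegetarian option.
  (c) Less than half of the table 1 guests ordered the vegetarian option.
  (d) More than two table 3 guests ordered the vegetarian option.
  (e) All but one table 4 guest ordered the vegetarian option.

3

(a) table 2: |A| = 5, |A ∩ B| = 2; needs |A ∩ B| ≤ |A ∖ B| — true.
(b) table 6: |A| = 6, |A ∩ B| = 2; needs |A ∩ B| < 3 — true.
(c) table 1: |A| = 6, |A ∩ B| = 3; needs |A ∩ B| < |A ∖ B| — false.
(d) table 3: |A| = 8, |A ∩ B| = 2; needs |A ∩ B| > 2 — false.
(e) table 4: |A| = 9, |A ∩ B| = 8; needs |A ∖ B| = 1 — true.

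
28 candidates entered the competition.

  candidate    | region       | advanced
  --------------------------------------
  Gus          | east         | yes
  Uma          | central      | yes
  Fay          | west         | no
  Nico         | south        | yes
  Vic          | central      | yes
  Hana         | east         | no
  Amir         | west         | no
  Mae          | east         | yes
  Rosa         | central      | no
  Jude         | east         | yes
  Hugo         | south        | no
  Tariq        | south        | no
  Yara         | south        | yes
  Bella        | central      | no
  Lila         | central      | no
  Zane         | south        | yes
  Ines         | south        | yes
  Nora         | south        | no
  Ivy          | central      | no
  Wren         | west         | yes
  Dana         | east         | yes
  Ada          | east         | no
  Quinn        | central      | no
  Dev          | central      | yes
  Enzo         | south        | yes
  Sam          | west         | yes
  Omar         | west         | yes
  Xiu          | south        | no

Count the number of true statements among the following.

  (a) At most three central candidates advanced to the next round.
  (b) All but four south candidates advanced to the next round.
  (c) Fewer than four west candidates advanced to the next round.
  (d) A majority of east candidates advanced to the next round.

4

(a) central: |A| = 8, |A ∩ B| = 3; needs |A ∩ B| ≤ 3 — true.
(b) south: |A| = 9, |A ∩ B| = 5; needs |A ∖ B| = 4 — true.
(c) west: |A| = 5, |A ∩ B| = 3; needs |A ∩ B| < 4 — true.
(d) east: |A| = 6, |A ∩ B| = 4; needs |A ∩ B| > |A ∖ B| — true.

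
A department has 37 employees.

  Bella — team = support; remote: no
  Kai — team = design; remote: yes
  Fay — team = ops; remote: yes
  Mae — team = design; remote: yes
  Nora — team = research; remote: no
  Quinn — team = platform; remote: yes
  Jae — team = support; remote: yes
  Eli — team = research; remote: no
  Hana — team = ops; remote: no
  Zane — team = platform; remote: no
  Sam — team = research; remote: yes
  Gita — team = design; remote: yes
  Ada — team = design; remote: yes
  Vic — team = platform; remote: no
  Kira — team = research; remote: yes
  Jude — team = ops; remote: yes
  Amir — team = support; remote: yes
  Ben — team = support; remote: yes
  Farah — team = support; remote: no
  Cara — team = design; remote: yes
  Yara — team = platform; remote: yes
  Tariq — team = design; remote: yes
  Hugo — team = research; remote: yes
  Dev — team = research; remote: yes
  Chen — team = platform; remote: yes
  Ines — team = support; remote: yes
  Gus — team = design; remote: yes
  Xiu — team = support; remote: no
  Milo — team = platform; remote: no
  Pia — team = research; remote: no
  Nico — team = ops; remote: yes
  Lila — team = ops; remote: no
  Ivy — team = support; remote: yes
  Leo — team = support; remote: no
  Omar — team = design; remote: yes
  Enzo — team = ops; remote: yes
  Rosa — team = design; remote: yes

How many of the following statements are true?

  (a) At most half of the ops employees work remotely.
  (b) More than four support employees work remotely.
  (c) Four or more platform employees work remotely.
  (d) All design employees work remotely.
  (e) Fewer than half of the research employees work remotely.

2

(a) ops: |A| = 6, |A ∩ B| = 4; needs |A ∩ B| ≤ |A ∖ B| — false.
(b) support: |A| = 9, |A ∩ B| = 5; needs |A ∩ B| > 4 — true.
(c) platform: |A| = 6, |A ∩ B| = 3; needs |A ∩ B| ≥ 4 — false.
(d) design: |A| = 9, |A ∩ B| = 9; needs A ⊆ B, i.e. every element of A is in B (|A ∖ B| = 0) — true.
(e) research: |A| = 7, |A ∩ B| = 4; needs |A ∩ B| < |A ∖ B| — false.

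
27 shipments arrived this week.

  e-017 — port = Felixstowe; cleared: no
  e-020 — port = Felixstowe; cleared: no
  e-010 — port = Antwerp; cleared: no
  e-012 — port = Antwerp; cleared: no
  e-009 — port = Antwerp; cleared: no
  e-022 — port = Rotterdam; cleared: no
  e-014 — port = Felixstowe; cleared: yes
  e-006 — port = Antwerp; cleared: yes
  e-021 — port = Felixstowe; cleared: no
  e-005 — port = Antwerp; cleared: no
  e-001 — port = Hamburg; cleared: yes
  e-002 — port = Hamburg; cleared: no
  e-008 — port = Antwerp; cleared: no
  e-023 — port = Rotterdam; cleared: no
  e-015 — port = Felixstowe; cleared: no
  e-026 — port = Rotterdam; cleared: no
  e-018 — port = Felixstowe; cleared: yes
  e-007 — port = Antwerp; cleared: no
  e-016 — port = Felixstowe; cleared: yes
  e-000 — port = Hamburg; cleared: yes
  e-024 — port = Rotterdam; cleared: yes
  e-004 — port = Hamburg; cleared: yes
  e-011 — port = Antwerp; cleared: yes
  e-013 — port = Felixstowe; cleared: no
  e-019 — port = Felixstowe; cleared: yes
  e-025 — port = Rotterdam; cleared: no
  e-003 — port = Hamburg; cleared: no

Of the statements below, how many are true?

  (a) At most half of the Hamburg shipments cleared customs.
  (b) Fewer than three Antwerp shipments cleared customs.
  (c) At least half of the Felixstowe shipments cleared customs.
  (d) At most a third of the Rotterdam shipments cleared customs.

2

(a) Hamburg: |A| = 5, |A ∩ B| = 3; needs |A ∩ B| ≤ |A ∖ B| — false.
(b) Antwerp: |A| = 8, |A ∩ B| = 2; needs |A ∩ B| < 3 — true.
(c) Felixstowe: |A| = 9, |A ∩ B| = 4; needs |A ∩ B| ≥ |A ∖ B| — false.
(d) Rotterdam: |A| = 5, |A ∩ B| = 1; needs |A ∩ B| / |A| ≤ 1/3 — true.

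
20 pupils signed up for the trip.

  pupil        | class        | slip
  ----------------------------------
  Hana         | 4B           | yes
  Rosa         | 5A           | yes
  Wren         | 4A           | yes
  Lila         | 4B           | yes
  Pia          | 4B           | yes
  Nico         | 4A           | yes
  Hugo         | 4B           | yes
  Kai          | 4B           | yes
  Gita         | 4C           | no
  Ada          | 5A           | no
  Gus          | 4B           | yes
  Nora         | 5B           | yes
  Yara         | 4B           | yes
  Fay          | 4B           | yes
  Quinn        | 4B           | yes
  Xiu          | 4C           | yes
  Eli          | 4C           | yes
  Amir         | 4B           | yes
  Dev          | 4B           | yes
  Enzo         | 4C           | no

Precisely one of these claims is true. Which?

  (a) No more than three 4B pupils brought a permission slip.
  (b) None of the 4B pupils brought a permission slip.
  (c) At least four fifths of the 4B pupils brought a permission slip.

(c)

|A| = 11, |A ∩ B| = 11, |A ∖ B| = 0.
(a) requires |A ∩ B| ≤ 3: false.
(b) requires A ∩ B = ∅ (|A ∩ B| = 0): false.
(c) requires |A ∩ B| / |A| ≥ 4/5: true.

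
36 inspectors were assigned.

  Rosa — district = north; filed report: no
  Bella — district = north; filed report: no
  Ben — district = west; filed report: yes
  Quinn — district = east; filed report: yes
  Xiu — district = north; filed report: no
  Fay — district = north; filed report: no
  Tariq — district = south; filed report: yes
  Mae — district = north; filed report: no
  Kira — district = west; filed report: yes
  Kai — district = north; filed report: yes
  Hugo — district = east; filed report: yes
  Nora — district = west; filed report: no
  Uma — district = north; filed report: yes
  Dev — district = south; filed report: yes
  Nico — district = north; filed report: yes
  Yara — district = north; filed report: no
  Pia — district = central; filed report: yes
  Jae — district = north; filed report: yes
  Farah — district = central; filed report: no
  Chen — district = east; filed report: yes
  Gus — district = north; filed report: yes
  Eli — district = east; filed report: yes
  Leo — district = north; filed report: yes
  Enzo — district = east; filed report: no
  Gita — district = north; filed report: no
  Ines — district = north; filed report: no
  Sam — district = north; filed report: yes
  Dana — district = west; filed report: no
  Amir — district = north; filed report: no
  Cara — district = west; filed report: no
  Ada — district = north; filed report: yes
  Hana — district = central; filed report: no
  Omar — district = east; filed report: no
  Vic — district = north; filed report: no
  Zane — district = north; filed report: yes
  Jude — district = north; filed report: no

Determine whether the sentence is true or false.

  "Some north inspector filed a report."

The determiner here denotes the relation: A ∩ B ≠ ∅ (|A ∩ B| ≥ 1).
|A| = 20, |A ∩ B| = 9, |A ∖ B| = 11.
So the statement is true.

True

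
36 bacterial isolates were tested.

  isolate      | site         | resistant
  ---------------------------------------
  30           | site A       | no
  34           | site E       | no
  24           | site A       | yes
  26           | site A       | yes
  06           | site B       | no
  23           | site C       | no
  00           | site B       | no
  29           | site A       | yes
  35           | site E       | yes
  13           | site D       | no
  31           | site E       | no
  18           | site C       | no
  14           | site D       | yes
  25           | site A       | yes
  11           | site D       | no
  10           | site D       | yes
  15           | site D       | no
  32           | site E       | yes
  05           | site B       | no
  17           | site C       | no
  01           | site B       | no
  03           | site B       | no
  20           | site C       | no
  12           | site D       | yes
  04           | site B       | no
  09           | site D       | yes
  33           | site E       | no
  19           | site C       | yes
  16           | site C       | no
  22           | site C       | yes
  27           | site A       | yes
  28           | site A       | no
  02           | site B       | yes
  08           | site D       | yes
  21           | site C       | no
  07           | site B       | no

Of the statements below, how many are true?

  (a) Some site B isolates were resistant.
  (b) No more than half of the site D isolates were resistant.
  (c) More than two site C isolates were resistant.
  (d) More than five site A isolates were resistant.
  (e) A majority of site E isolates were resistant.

1

(a) site B: |A| = 8, |A ∩ B| = 1; needs A ∩ B ≠ ∅ (|A ∩ B| ≥ 1) — true.
(b) site D: |A| = 8, |A ∩ B| = 5; needs |A ∩ B| ≤ |A ∖ B| — false.
(c) site C: |A| = 8, |A ∩ B| = 2; needs |A ∩ B| > 2 — false.
(d) site A: |A| = 7, |A ∩ B| = 5; needs |A ∩ B| > 5 — false.
(e) site E: |A| = 5, |A ∩ B| = 2; needs |A ∩ B| > |A ∖ B| — false.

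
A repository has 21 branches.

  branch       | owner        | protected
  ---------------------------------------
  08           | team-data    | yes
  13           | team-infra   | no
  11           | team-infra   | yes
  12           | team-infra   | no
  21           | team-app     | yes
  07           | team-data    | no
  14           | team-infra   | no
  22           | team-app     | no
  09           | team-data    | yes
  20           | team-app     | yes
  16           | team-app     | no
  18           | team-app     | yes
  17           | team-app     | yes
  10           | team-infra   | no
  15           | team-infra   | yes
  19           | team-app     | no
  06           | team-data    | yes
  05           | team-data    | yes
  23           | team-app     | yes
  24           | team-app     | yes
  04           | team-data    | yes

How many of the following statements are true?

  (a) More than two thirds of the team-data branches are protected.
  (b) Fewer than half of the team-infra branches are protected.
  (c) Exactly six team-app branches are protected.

(a) team-data: |A| = 6, |A ∩ B| = 5; needs |A ∩ B| / |A| > 2/3 — true.
(b) team-infra: |A| = 6, |A ∩ B| = 2; needs |A ∩ B| < |A ∖ B| — true.
(c) team-app: |A| = 9, |A ∩ B| = 6; needs |A ∩ B| = 6 — true.

3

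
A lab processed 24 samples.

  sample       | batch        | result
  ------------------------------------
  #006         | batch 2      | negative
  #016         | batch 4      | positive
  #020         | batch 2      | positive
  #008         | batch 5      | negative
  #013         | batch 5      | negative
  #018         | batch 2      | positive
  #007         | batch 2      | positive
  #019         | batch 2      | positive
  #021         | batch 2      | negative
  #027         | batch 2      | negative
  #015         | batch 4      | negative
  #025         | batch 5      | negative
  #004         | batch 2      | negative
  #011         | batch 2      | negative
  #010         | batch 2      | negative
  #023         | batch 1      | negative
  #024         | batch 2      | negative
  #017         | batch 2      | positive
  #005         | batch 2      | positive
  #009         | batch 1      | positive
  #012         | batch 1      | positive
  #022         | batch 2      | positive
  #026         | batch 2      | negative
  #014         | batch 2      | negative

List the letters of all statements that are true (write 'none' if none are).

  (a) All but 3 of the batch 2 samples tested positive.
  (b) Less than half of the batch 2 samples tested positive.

(b)

|A| = 16, |A ∩ B| = 7, |A ∖ B| = 9.
(a) |A ∖ B| = 3: fails.
(b) |A ∩ B| < |A ∖ B|: holds.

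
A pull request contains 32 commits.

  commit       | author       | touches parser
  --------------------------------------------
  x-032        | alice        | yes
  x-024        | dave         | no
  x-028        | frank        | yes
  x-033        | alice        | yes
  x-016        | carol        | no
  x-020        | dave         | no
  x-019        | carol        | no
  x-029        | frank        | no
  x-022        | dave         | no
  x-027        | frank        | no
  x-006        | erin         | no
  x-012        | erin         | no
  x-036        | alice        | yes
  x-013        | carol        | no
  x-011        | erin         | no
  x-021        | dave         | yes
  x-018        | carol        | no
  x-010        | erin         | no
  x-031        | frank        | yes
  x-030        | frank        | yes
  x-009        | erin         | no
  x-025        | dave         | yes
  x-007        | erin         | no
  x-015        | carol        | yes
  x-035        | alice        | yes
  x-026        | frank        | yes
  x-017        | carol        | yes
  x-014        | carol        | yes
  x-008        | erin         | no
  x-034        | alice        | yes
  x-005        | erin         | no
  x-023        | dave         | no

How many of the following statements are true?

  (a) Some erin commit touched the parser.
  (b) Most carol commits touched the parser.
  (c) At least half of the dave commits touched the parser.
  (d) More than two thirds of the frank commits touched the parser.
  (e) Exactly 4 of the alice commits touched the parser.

(a) erin: |A| = 8, |A ∩ B| = 0; needs A ∩ B ≠ ∅ (|A ∩ B| ≥ 1) — false.
(b) carol: |A| = 7, |A ∩ B| = 3; needs |A ∩ B| > |A ∖ B| — false.
(c) dave: |A| = 6, |A ∩ B| = 2; needs |A ∩ B| ≥ |A ∖ B| — false.
(d) frank: |A| = 6, |A ∩ B| = 4; needs |A ∩ B| / |A| > 2/3 — false.
(e) alice: |A| = 5, |A ∩ B| = 5; needs |A ∩ B| = 4 — false.

0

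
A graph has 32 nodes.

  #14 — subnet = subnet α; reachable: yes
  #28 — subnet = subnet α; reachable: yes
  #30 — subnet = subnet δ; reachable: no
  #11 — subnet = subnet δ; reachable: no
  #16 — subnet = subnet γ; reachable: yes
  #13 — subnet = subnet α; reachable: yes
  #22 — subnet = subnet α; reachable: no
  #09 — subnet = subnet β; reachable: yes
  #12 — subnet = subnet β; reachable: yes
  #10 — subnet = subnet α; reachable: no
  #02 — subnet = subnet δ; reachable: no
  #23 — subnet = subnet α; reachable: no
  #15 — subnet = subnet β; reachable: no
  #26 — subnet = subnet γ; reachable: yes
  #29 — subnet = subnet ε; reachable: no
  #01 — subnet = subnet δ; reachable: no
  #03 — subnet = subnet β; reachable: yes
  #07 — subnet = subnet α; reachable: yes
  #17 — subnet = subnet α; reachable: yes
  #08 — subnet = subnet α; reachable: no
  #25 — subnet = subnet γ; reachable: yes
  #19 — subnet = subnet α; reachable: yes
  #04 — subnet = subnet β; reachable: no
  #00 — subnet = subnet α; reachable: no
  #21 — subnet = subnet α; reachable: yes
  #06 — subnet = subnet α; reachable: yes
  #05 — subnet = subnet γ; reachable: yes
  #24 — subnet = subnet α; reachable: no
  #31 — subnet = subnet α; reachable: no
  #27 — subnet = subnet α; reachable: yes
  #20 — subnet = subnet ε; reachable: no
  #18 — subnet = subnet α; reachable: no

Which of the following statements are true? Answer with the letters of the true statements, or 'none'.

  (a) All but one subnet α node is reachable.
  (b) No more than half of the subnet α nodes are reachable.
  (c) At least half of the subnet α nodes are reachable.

|A| = 17, |A ∩ B| = 9, |A ∖ B| = 8.
(a) |A ∖ B| = 1: fails.
(b) |A ∩ B| ≤ |A ∖ B|: fails.
(c) |A ∩ B| ≥ |A ∖ B|: holds.

(c)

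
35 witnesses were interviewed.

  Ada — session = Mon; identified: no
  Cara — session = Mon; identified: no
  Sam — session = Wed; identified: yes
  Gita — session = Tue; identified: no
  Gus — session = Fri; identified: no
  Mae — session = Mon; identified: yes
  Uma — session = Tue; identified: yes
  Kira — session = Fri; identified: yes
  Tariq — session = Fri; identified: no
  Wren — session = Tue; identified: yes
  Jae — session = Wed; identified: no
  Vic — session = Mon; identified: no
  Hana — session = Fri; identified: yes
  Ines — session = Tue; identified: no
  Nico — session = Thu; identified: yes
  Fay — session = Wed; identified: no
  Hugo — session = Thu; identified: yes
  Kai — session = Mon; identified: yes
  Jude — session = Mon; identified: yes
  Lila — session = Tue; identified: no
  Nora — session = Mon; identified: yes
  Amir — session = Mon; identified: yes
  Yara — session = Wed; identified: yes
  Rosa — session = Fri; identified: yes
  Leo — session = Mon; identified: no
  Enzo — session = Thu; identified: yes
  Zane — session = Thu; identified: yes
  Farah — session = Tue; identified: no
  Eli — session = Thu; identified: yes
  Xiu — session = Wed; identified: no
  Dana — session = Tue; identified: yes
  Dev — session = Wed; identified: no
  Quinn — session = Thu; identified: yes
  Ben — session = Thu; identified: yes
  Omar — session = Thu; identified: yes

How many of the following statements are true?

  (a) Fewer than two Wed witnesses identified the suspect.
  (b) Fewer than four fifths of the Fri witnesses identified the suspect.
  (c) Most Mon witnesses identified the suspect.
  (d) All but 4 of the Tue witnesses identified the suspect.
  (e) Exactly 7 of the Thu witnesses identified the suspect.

3

(a) Wed: |A| = 6, |A ∩ B| = 2; needs |A ∩ B| < 2 — false.
(b) Fri: |A| = 5, |A ∩ B| = 3; needs |A ∩ B| / |A| < 4/5 — true.
(c) Mon: |A| = 9, |A ∩ B| = 5; needs |A ∩ B| > |A ∖ B| — true.
(d) Tue: |A| = 7, |A ∩ B| = 3; needs |A ∖ B| = 4 — true.
(e) Thu: |A| = 8, |A ∩ B| = 8; needs |A ∩ B| = 7 — false.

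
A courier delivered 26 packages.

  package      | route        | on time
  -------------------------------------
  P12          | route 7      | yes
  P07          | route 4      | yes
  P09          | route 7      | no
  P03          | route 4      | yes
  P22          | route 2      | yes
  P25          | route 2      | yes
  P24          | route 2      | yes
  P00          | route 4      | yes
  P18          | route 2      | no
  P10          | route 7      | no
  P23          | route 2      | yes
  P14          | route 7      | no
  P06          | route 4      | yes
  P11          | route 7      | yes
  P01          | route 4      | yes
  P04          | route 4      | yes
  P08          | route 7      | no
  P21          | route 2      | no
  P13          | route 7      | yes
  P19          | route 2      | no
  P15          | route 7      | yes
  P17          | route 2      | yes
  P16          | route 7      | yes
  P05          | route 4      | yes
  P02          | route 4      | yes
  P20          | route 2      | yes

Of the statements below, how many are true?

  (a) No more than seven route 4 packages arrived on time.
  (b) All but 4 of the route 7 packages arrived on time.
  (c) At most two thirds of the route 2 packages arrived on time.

(a) route 4: |A| = 8, |A ∩ B| = 8; needs |A ∩ B| ≤ 7 — false.
(b) route 7: |A| = 9, |A ∩ B| = 5; needs |A ∖ B| = 4 — true.
(c) route 2: |A| = 9, |A ∩ B| = 6; needs |A ∩ B| / |A| ≤ 2/3 — true.

2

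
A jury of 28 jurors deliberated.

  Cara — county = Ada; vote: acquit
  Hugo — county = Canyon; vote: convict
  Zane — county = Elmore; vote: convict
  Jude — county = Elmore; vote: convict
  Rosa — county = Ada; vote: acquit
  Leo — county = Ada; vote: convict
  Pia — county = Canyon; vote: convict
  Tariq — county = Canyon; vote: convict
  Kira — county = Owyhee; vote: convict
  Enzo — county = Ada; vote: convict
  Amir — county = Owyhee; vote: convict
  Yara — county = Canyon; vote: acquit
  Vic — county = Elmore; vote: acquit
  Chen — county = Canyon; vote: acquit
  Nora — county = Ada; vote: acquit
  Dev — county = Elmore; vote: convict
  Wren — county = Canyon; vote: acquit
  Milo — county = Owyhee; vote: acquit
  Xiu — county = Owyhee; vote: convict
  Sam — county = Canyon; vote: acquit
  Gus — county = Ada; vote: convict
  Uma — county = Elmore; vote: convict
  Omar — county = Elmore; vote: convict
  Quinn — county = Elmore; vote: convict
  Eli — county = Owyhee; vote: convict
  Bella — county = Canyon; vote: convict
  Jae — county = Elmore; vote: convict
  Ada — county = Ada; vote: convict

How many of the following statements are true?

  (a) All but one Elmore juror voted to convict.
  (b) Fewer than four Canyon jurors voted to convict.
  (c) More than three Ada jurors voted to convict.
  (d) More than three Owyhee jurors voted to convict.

(a) Elmore: |A| = 8, |A ∩ B| = 7; needs |A ∖ B| = 1 — true.
(b) Canyon: |A| = 8, |A ∩ B| = 4; needs |A ∩ B| < 4 — false.
(c) Ada: |A| = 7, |A ∩ B| = 4; needs |A ∩ B| > 3 — true.
(d) Owyhee: |A| = 5, |A ∩ B| = 4; needs |A ∩ B| > 3 — true.

3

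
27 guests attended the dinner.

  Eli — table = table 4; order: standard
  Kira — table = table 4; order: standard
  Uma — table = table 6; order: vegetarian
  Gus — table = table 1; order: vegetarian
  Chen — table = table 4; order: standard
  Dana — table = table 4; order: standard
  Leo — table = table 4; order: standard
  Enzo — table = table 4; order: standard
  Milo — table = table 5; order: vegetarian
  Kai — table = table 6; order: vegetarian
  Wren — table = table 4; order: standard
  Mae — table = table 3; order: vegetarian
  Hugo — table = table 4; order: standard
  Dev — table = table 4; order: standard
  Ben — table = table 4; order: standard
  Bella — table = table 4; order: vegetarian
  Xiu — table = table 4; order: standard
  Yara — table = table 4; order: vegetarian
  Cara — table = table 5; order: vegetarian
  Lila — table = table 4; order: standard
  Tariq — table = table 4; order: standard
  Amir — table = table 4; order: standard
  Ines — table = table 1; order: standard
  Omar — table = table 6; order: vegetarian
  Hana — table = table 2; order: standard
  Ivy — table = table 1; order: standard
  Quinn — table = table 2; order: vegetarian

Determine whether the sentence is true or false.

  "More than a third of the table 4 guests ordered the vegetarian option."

'More than a third of the table 4 guests ordered the vegetarian option' holds iff |A ∩ B| / |A| > 1/3.
|A| = 16, |A ∩ B| = 2, |A ∖ B| = 14.
|A ∩ B|/|A| = 2/16, so the statement is false.

False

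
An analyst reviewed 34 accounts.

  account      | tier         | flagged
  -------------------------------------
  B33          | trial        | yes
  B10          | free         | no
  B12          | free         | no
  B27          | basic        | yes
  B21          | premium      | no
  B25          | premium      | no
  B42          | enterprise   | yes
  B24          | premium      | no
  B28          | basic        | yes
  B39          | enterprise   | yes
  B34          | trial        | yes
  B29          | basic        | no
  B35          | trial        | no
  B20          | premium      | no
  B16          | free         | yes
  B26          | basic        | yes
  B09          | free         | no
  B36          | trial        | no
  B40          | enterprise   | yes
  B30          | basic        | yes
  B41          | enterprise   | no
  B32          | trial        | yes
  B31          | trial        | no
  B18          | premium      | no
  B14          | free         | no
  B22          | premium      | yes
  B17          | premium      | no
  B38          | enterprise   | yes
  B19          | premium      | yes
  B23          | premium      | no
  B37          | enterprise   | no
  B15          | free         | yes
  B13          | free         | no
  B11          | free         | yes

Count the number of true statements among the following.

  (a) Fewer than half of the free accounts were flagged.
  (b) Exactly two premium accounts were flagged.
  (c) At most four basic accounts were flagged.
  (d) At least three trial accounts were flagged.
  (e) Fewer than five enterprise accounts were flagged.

(a) free: |A| = 8, |A ∩ B| = 3; needs |A ∩ B| < |A ∖ B| — true.
(b) premium: |A| = 9, |A ∩ B| = 2; needs |A ∩ B| = 2 — true.
(c) basic: |A| = 5, |A ∩ B| = 4; needs |A ∩ B| ≤ 4 — true.
(d) trial: |A| = 6, |A ∩ B| = 3; needs |A ∩ B| ≥ 3 — true.
(e) enterprise: |A| = 6, |A ∩ B| = 4; needs |A ∩ B| < 5 — true.

5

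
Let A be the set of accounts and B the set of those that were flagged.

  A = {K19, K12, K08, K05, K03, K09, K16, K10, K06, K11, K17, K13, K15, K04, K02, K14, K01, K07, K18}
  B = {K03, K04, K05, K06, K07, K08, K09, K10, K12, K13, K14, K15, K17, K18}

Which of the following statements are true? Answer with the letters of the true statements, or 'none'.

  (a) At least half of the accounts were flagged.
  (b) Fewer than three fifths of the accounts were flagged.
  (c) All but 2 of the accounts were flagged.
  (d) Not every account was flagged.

|A| = 19, |A ∩ B| = 14, |A ∖ B| = 5.
(a) |A ∩ B| ≥ |A ∖ B|: holds.
(b) |A ∩ B| / |A| < 3/5: fails.
(c) |A ∖ B| = 2: fails.
(d) A ⊄ B (|A ∖ B| ≥ 1): holds.

(a), (d)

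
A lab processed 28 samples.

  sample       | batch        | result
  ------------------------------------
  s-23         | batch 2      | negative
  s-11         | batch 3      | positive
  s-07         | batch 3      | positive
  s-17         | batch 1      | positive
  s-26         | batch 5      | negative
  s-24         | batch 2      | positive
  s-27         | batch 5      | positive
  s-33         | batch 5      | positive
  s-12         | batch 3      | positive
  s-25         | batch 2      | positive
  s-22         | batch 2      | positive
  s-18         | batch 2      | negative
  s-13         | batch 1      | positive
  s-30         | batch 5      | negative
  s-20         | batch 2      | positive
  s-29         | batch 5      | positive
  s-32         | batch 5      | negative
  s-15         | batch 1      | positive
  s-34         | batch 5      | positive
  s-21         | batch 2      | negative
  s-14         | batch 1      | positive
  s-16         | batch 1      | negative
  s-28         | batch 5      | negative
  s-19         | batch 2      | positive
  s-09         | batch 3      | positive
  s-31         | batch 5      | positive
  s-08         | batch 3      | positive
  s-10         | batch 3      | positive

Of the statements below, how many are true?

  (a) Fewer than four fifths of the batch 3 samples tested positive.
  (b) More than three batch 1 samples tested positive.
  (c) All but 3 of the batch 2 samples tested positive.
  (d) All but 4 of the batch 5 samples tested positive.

(a) batch 3: |A| = 6, |A ∩ B| = 6; needs |A ∩ B| / |A| < 4/5 — false.
(b) batch 1: |A| = 5, |A ∩ B| = 4; needs |A ∩ B| > 3 — true.
(c) batch 2: |A| = 8, |A ∩ B| = 5; needs |A ∖ B| = 3 — true.
(d) batch 5: |A| = 9, |A ∩ B| = 5; needs |A ∖ B| = 4 — true.

3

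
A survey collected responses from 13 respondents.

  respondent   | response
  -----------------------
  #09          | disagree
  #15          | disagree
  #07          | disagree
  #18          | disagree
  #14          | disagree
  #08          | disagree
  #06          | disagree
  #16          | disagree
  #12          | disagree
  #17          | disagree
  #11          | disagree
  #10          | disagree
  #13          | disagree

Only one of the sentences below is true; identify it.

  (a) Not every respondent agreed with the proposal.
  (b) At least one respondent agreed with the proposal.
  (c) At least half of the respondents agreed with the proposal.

(a)

|A| = 13, |A ∩ B| = 0, |A ∖ B| = 13.
(a) requires A ⊄ B (|A ∖ B| ≥ 1): true.
(b) requires A ∩ B ≠ ∅ (|A ∩ B| ≥ 1): false.
(c) requires |A ∩ B| ≥ |A ∖ B|: false.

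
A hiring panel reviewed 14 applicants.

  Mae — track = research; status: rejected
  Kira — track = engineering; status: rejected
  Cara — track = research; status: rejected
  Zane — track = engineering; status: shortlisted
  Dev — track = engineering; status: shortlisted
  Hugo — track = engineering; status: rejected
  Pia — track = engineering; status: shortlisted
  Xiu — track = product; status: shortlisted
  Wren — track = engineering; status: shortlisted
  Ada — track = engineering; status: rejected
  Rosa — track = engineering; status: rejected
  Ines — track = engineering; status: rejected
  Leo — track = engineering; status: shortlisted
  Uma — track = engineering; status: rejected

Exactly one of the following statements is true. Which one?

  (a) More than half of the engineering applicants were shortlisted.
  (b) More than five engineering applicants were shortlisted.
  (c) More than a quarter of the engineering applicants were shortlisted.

(c)

|A| = 11, |A ∩ B| = 5, |A ∖ B| = 6.
(a) requires |A ∩ B| > |A ∖ B|: false.
(b) requires |A ∩ B| > 5: false.
(c) requires |A ∩ B| / |A| > 1/4: true.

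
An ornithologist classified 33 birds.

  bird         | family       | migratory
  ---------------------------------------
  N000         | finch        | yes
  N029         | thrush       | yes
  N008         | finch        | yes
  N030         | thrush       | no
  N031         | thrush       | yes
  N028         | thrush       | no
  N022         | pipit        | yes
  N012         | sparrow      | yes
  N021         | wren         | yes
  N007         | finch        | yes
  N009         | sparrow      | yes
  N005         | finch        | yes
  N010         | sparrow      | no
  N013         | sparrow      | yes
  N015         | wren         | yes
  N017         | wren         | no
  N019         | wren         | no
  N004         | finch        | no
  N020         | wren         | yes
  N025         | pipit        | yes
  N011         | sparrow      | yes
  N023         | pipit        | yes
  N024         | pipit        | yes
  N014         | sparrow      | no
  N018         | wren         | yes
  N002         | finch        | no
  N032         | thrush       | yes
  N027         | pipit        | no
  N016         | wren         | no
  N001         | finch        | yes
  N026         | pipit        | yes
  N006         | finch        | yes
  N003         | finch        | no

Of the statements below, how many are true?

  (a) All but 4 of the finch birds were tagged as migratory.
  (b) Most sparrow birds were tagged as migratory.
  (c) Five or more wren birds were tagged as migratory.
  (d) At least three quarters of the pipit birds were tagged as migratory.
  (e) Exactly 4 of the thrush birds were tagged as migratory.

(a) finch: |A| = 9, |A ∩ B| = 6; needs |A ∖ B| = 4 — false.
(b) sparrow: |A| = 6, |A ∩ B| = 4; needs |A ∩ B| > |A ∖ B| — true.
(c) wren: |A| = 7, |A ∩ B| = 4; needs |A ∩ B| ≥ 5 — false.
(d) pipit: |A| = 6, |A ∩ B| = 5; needs |A ∩ B| / |A| ≥ 3/4 — true.
(e) thrush: |A| = 5, |A ∩ B| = 3; needs |A ∩ B| = 4 — false.

2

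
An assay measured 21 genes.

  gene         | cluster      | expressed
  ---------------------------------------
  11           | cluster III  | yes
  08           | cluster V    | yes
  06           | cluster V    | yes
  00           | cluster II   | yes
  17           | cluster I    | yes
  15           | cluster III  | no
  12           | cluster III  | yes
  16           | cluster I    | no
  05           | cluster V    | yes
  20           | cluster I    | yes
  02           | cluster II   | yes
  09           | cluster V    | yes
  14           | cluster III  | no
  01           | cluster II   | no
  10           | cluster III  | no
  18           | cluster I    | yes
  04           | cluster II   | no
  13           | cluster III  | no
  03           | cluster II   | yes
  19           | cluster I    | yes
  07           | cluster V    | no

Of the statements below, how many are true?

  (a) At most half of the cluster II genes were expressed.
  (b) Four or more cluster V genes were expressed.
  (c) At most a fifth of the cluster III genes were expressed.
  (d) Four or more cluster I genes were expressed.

2

(a) cluster II: |A| = 5, |A ∩ B| = 3; needs |A ∩ B| ≤ |A ∖ B| — false.
(b) cluster V: |A| = 5, |A ∩ B| = 4; needs |A ∩ B| ≥ 4 — true.
(c) cluster III: |A| = 6, |A ∩ B| = 2; needs |A ∩ B| / |A| ≤ 1/5 — false.
(d) cluster I: |A| = 5, |A ∩ B| = 4; needs |A ∩ B| ≥ 4 — true.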